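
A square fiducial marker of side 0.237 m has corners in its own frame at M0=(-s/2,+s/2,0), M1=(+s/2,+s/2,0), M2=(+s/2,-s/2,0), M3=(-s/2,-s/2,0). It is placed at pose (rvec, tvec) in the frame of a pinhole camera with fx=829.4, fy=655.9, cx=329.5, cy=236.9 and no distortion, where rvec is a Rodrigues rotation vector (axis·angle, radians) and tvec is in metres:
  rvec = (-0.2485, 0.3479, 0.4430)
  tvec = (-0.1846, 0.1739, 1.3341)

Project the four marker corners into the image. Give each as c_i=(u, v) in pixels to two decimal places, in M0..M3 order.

c0=(122.75, 349.40) c1=(239.06, 403.09) c2=(310.41, 294.32) c3=(192.63, 249.07)

Intrinsics K: fx=829.4, fy=655.9, cx=329.5, cy=236.9
Marker side s = 0.237 m; corners in marker frame (Z=0):
  M0 = (-0.1185, +0.1185, 0)
  M1 = (+0.1185, +0.1185, 0)
  M2 = (+0.1185, -0.1185, 0)
  M3 = (-0.1185, -0.1185, 0)
rvec = (-0.2485, 0.3479, 0.4430), |rvec| = θ = 0.61566 rad = 35.275°
Rodrigues: sinθ=0.57750, 1−cosθ=0.18361; R = I + sinθ·[k]× + (1−cosθ)·[k]×²:
    [+0.84631 -0.45742 +0.27301]
    [+0.37366 +0.87502 +0.30775]
    [-0.37966 -0.15844 +0.91146]
t = (-0.1846, 0.1739, 1.3341) m
M0: Pc = R·M0+t = (-0.33909, +0.23331, +1.36031); u = 829.4·(-0.33909)/1.36031 + 329.5 = 122.7520, v = 655.9·(+0.23331)/1.36031 + 236.9 = 349.3952
M1: Pc = R·M1+t = (-0.13852, +0.32187, +1.27034); u = 829.4·(-0.13852)/1.27034 + 329.5 = 239.0626, v = 655.9·(+0.32187)/1.27034 + 236.9 = 403.0876
M2: Pc = R·M2+t = (-0.03011, +0.11449, +1.30789); u = 829.4·(-0.03011)/1.30789 + 329.5 = 310.4065, v = 655.9·(+0.11449)/1.30789 + 236.9 = 294.3157
M3: Pc = R·M3+t = (-0.23068, +0.02593, +1.39786); u = 829.4·(-0.23068)/1.39786 + 329.5 = 192.6279, v = 655.9·(+0.02593)/1.39786 + 236.9 = 249.0672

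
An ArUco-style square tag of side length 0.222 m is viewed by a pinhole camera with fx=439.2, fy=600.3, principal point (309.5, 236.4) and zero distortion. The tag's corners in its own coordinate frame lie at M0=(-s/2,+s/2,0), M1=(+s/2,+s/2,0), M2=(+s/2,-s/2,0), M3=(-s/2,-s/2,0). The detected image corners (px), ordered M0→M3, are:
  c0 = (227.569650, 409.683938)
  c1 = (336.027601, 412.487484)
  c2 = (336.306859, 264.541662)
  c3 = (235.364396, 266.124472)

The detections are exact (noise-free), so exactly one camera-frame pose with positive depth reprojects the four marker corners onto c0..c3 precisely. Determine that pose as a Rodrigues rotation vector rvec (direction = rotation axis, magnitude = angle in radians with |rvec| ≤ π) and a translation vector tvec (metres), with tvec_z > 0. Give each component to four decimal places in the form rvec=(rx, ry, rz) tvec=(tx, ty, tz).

Intrinsics K: fx=439.2, fy=600.3, cx=309.5, cy=236.4
Marker side s = 0.222 m; corners in marker frame (Z=0):
  M0 = (-0.1110, +0.1110, 0)
  M1 = (+0.1110, +0.1110, 0)
  M2 = (+0.1110, -0.1110, 0)
  M3 = (-0.1110, -0.1110, 0)
Detected image corners:
  c0 = (227.569650, 409.683938) px
  c1 = (336.027601, 412.487484) px
  c2 = (336.306859, 264.541662) px
  c3 = (235.364396, 266.124472) px
Planar DLT: solve 8×8 A·h = b for H (H[2,2]=1):
  H  [+432.92127 -111.67409 +283.11100]
  H  [-42.99353 +545.29051 +335.54742]
  H  [-0.13419 -0.32851 +1.00000]
B = K⁻¹H; ‖b₁‖=1.088727, ‖b₂‖=1.088727; λ = 2/(‖b₁‖+‖b₂‖) = 0.918504, sign → tz>0 ⇒ λ=+0.918504
r₁ = λ·B[:,0] = (+0.99223,-0.01725,-0.12325); r₂ = λ·B[:,1] = (-0.02091,+0.95316,-0.30174)
r₃ = r₁×r₂ = (+0.12268,+0.30197,+0.94539); SVD([r₁ r₂ r₃]) → R = UVᵀ:
  R  [+0.99223 -0.02091 +0.12268]
  R  [-0.01725 +0.95316 +0.30197]
  R  [-0.12325 -0.30174 +0.94539]
t = (-0.05519, +0.15170, +0.91850) m
tr R = 2.890777; θ = arccos((tr R − 1)/2) = 0.332012 rad = 19.023°
axis k = ((R−Rᵀ)₃₂, (R−Rᵀ)₁₃, (R−Rᵀ)₂₁) / (2 sinθ) = (-0.926091, +0.377257, +0.005622)
rvec = θ·k = (-0.307473, +0.125254, +0.001867)

rvec=(-0.3075, 0.1253, 0.0019) tvec=(-0.0552, 0.1517, 0.9185)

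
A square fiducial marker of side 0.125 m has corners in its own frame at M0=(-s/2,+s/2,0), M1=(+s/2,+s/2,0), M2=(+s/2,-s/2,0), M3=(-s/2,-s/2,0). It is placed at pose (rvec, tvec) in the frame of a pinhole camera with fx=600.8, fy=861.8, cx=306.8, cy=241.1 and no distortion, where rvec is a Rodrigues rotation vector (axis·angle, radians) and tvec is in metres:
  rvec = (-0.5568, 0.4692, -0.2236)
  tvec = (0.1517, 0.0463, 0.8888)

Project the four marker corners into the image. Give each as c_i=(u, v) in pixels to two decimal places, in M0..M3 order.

Intrinsics K: fx=600.8, fy=861.8, cx=306.8, cy=241.1
Marker side s = 0.125 m; corners in marker frame (Z=0):
  M0 = (-0.0625, +0.0625, 0)
  M1 = (+0.0625, +0.0625, 0)
  M2 = (+0.0625, -0.0625, 0)
  M3 = (-0.0625, -0.0625, 0)
rvec = (-0.5568, 0.4692, -0.2236), |rvec| = θ = 0.76169 rad = 43.642°
Rodrigues: sinθ=0.69015, 1−cosθ=0.27633; R = I + sinθ·[k]× + (1−cosθ)·[k]×²:
    [+0.87133 +0.07817 +0.48443]
    [-0.32703 +0.82852 +0.45453]
    [-0.36583 -0.55447 +0.74748]
t = (0.1517, 0.0463, 0.8888) m
M0: Pc = R·M0+t = (+0.10213, +0.11852, +0.87701); u = 600.8·(+0.10213)/0.87701 + 306.8 = 376.7627, v = 861.8·(+0.11852)/0.87701 + 241.1 = 357.5665
M1: Pc = R·M1+t = (+0.21104, +0.07764, +0.83128); u = 600.8·(+0.21104)/0.83128 + 306.8 = 459.3297, v = 861.8·(+0.07764)/0.83128 + 241.1 = 321.5941
M2: Pc = R·M2+t = (+0.20127, -0.02592, +0.90059); u = 600.8·(+0.20127)/0.90059 + 306.8 = 441.0728, v = 861.8·(-0.02592)/0.90059 + 241.1 = 216.2944
M3: Pc = R·M3+t = (+0.09236, +0.01496, +0.94632); u = 600.8·(+0.09236)/0.94632 + 306.8 = 365.4353, v = 861.8·(+0.01496)/0.94632 + 241.1 = 254.7206

c0=(376.76, 357.57) c1=(459.33, 321.59) c2=(441.07, 216.29) c3=(365.44, 254.72)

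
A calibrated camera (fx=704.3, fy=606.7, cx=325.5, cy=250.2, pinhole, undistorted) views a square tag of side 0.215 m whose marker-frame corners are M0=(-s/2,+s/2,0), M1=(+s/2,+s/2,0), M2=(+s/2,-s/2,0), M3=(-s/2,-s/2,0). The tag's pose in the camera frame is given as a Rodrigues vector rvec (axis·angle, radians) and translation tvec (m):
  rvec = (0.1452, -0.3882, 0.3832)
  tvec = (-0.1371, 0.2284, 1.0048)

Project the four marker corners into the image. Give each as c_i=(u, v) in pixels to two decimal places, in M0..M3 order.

Intrinsics K: fx=704.3, fy=606.7, cx=325.5, cy=250.2
Marker side s = 0.215 m; corners in marker frame (Z=0):
  M0 = (-0.1075, +0.1075, 0)
  M1 = (+0.1075, +0.1075, 0)
  M2 = (+0.1075, -0.1075, 0)
  M3 = (-0.1075, -0.1075, 0)
rvec = (0.1452, -0.3882, 0.3832), |rvec| = θ = 0.56447 rad = 32.342°
Rodrigues: sinθ=0.53497, 1−cosθ=0.15513; R = I + sinθ·[k]× + (1−cosθ)·[k]×²:
    [+0.85514 -0.39062 -0.34082]
    [+0.33573 +0.91824 -0.21004]
    [+0.39500 +0.06519 +0.91637]
t = (-0.1371, 0.2284, 1.0048) m
M0: Pc = R·M0+t = (-0.27102, +0.29102, +0.96934); u = 704.3·(-0.27102)/0.96934 + 325.5 = 128.5853, v = 606.7·(+0.29102)/0.96934 + 250.2 = 432.3457
M1: Pc = R·M1+t = (-0.08716, +0.36320, +1.05427); u = 704.3·(-0.08716)/1.05427 + 325.5 = 267.2706, v = 606.7·(+0.36320)/1.05427 + 250.2 = 459.2116
M2: Pc = R·M2+t = (-0.00318, +0.16578, +1.04026); u = 704.3·(-0.00318)/1.04026 + 325.5 = 323.3459, v = 606.7·(+0.16578)/1.04026 + 250.2 = 346.8865
M3: Pc = R·M3+t = (-0.18704, +0.09360, +0.95533); u = 704.3·(-0.18704)/0.95533 + 325.5 = 187.6109, v = 606.7·(+0.09360)/0.95533 + 250.2 = 309.6411

c0=(128.59, 432.35) c1=(267.27, 459.21) c2=(323.35, 346.89) c3=(187.61, 309.64)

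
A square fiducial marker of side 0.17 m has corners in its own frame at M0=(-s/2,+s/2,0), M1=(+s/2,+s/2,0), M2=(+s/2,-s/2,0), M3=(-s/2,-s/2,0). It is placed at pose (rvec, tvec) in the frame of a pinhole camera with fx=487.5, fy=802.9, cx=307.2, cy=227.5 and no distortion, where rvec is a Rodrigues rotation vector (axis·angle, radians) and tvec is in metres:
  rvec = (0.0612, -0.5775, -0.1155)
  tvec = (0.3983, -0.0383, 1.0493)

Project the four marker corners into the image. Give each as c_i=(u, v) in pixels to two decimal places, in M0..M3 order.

c0=(468.94, 272.54) c1=(517.94, 253.18) c2=(513.92, 129.09) c3=(463.79, 137.28)

Intrinsics K: fx=487.5, fy=802.9, cx=307.2, cy=227.5
Marker side s = 0.17 m; corners in marker frame (Z=0):
  M0 = (-0.0850, +0.0850, 0)
  M1 = (+0.0850, +0.0850, 0)
  M2 = (+0.0850, -0.0850, 0)
  M3 = (-0.0850, -0.0850, 0)
rvec = (0.0612, -0.5775, -0.1155), |rvec| = θ = 0.59211 rad = 33.925°
Rodrigues: sinθ=0.55811, 1−cosθ=0.17023; R = I + sinθ·[k]× + (1−cosθ)·[k]×²:
    [+0.83158 +0.09171 -0.54777]
    [-0.12603 +0.99170 -0.02530]
    [+0.54091 +0.09007 +0.83624]
t = (0.3983, -0.0383, 1.0493) m
M0: Pc = R·M0+t = (+0.33541, +0.05671, +1.01098); u = 487.5·(+0.33541)/1.01098 + 307.2 = 468.9369, v = 802.9·(+0.05671)/1.01098 + 227.5 = 272.5359
M1: Pc = R·M1+t = (+0.47678, +0.03528, +1.10293); u = 487.5·(+0.47678)/1.10293 + 307.2 = 517.9381, v = 802.9·(+0.03528)/1.10293 + 227.5 = 253.1844
M2: Pc = R·M2+t = (+0.46119, -0.13331, +1.08762); u = 487.5·(+0.46119)/1.08762 + 307.2 = 513.9171, v = 802.9·(-0.13331)/1.08762 + 227.5 = 129.0903
M3: Pc = R·M3+t = (+0.31982, -0.11188, +0.99567); u = 487.5·(+0.31982)/0.99567 + 307.2 = 463.7909, v = 802.9·(-0.11188)/0.99567 + 227.5 = 137.2787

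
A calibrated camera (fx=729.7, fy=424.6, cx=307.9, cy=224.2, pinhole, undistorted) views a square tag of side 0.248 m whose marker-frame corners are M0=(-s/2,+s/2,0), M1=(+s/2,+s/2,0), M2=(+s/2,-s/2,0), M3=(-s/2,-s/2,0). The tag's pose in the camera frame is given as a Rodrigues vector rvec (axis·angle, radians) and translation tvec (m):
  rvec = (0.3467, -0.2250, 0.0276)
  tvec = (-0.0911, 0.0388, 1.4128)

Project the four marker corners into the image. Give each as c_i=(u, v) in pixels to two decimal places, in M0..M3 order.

Intrinsics K: fx=729.7, fy=424.6, cx=307.9, cy=224.2
Marker side s = 0.248 m; corners in marker frame (Z=0):
  M0 = (-0.1240, +0.1240, 0)
  M1 = (+0.1240, +0.1240, 0)
  M2 = (+0.1240, -0.1240, 0)
  M3 = (-0.1240, -0.1240, 0)
rvec = (0.3467, -0.2250, 0.0276), |rvec| = θ = 0.41423 rad = 23.734°
Rodrigues: sinθ=0.40249, 1−cosθ=0.08457; R = I + sinθ·[k]× + (1−cosθ)·[k]×²:
    [+0.97467 -0.06527 -0.21390]
    [-0.01163 +0.94038 -0.33993]
    [+0.22334 +0.33381 +0.91580]
t = (-0.0911, 0.0388, 1.4128) m
M0: Pc = R·M0+t = (-0.22005, +0.15685, +1.42650); u = 729.7·(-0.22005)/1.42650 + 307.9 = 195.3361, v = 424.6·(+0.15685)/1.42650 + 224.2 = 270.8865
M1: Pc = R·M1+t = (+0.02167, +0.15396, +1.48189); u = 729.7·(+0.02167)/1.48189 + 307.9 = 318.5687, v = 424.6·(+0.15396)/1.48189 + 224.2 = 268.3150
M2: Pc = R·M2+t = (+0.03785, -0.07925, +1.39910); u = 729.7·(+0.03785)/1.39910 + 307.9 = 327.6419, v = 424.6·(-0.07925)/1.39910 + 224.2 = 200.1494
M3: Pc = R·M3+t = (-0.20387, -0.07636, +1.34371); u = 729.7·(-0.20387)/1.34371 + 307.9 = 197.1910, v = 424.6·(-0.07636)/1.34371 + 224.2 = 200.0696

c0=(195.34, 270.89) c1=(318.57, 268.31) c2=(327.64, 200.15) c3=(197.19, 200.07)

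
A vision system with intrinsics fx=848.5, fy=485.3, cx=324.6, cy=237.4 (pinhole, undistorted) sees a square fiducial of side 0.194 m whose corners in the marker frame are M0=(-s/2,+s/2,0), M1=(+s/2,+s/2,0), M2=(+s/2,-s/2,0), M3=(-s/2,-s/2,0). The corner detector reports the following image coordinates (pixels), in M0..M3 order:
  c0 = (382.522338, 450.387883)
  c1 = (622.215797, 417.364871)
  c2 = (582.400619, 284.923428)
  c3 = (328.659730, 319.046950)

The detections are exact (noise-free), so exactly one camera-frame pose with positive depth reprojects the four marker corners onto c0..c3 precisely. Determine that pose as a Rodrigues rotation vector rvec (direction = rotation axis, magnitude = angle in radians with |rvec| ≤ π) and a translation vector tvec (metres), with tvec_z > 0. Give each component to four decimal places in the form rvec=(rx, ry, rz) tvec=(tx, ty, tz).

Intrinsics K: fx=848.5, fy=485.3, cx=324.6, cy=237.4
Marker side s = 0.194 m; corners in marker frame (Z=0):
  M0 = (-0.0970, +0.0970, 0)
  M1 = (+0.0970, +0.0970, 0)
  M2 = (+0.0970, -0.0970, 0)
  M3 = (-0.0970, -0.0970, 0)
Detected image corners:
  c0 = (382.522338, 450.387883) px
  c1 = (622.215797, 417.364871) px
  c2 = (582.400619, 284.923428) px
  c3 = (328.659730, 319.046950) px
Planar DLT: solve 8×8 A·h = b for H (H[2,2]=1):
  H  [+1285.20955 +379.14972 +479.96511]
  H  [-161.85373 +785.73232 +369.72221]
  H  [+0.03024 +0.28775 +1.00000]
B = K⁻¹H; ‖b₁‖=1.543240, ‖b₂‖=1.543240; λ = 2/(‖b₁‖+‖b₂‖) = 0.647987, sign → tz>0 ⇒ λ=+0.647987
r₁ = λ·B[:,0] = (+0.97400,-0.22570,+0.01959); r₂ = λ·B[:,1] = (+0.21822,+0.95792,+0.18646)
r₃ = r₁×r₂ = (-0.06085,-0.17734,+0.98227); SVD([r₁ r₂ r₃]) → R = UVᵀ:
  R  [+0.97400 +0.21822 -0.06085]
  R  [-0.22570 +0.95792 -0.17734]
  R  [+0.01959 +0.18646 +0.98227]
t = (+0.11865, +0.17668, +0.64799) m
tr R = 2.914189; θ = arccos((tr R − 1)/2) = 0.293993 rad = 16.845°
axis k = ((R−Rᵀ)₃₂, (R−Rᵀ)₁₃, (R−Rᵀ)₂₁) / (2 sinθ) = (+0.627718, -0.138806, -0.765966)
rvec = θ·k = (+0.184544, -0.040808, -0.225188)

rvec=(0.1845, -0.0408, -0.2252) tvec=(0.1187, 0.1767, 0.6480)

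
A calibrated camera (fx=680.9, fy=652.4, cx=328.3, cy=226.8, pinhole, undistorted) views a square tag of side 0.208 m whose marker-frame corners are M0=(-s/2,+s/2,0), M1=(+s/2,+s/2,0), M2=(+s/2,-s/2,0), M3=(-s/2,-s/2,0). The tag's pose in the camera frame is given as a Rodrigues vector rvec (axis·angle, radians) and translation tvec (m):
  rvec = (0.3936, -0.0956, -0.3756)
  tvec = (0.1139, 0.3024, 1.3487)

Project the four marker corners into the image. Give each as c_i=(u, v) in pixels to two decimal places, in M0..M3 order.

Intrinsics K: fx=680.9, fy=652.4, cx=328.3, cy=226.8
Marker side s = 0.208 m; corners in marker frame (Z=0):
  M0 = (-0.1040, +0.1040, 0)
  M1 = (+0.1040, +0.1040, 0)
  M2 = (+0.1040, -0.1040, 0)
  M3 = (-0.1040, -0.1040, 0)
rvec = (0.3936, -0.0956, -0.3756), |rvec| = θ = 0.55239 rad = 31.650°
Rodrigues: sinθ=0.52472, 1−cosθ=0.14873; R = I + sinθ·[k]× + (1−cosθ)·[k]×²:
    [+0.92678 +0.33845 -0.16287]
    [-0.37513 +0.85573 -0.35638]
    [+0.01875 +0.39139 +0.92003]
t = (0.1139, 0.3024, 1.3487) m
M0: Pc = R·M0+t = (+0.05271, +0.43041, +1.38745); u = 680.9·(+0.05271)/1.38745 + 328.3 = 354.1692, v = 652.4·(+0.43041)/1.38745 + 226.8 = 429.1842
M1: Pc = R·M1+t = (+0.24548, +0.35238, +1.39135); u = 680.9·(+0.24548)/1.39135 + 328.3 = 448.4347, v = 652.4·(+0.35238)/1.39135 + 226.8 = 392.0305
M2: Pc = R·M2+t = (+0.17509, +0.17439, +1.30995); u = 680.9·(+0.17509)/1.30995 + 328.3 = 419.3089, v = 652.4·(+0.17439)/1.30995 + 226.8 = 313.6530
M3: Pc = R·M3+t = (-0.01768, +0.25242, +1.30605); u = 680.9·(-0.01768)/1.30605 + 328.3 = 319.0806, v = 652.4·(+0.25242)/1.30605 + 226.8 = 352.8885

c0=(354.17, 429.18) c1=(448.43, 392.03) c2=(419.31, 313.65) c3=(319.08, 352.89)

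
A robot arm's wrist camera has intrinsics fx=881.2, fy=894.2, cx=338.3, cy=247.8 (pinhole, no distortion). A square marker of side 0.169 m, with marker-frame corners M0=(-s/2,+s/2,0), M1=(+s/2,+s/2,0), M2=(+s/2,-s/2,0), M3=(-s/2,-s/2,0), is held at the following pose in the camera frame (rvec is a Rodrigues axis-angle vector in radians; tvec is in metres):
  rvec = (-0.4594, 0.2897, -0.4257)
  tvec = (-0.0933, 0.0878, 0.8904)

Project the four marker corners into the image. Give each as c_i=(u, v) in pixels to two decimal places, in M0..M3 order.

Intrinsics K: fx=881.2, fy=894.2, cx=338.3, cy=247.8
Marker side s = 0.169 m; corners in marker frame (Z=0):
  M0 = (-0.0845, +0.0845, 0)
  M1 = (+0.0845, +0.0845, 0)
  M2 = (+0.0845, -0.0845, 0)
  M3 = (-0.0845, -0.0845, 0)
rvec = (-0.4594, 0.2897, -0.4257), |rvec| = θ = 0.69007 rad = 39.538°
Rodrigues: sinθ=0.63659, 1−cosθ=0.22880; R = I + sinθ·[k]× + (1−cosθ)·[k]×²:
    [+0.87260 +0.32876 +0.36121]
    [-0.45665 +0.81153 +0.36454]
    [-0.17328 -0.48305 +0.85827]
t = (-0.0933, 0.0878, 0.8904) m
M0: Pc = R·M0+t = (-0.13925, +0.19496, +0.86422); u = 881.2·(-0.13925)/0.86422 + 338.3 = 196.3102, v = 894.2·(+0.19496)/0.86422 + 247.8 = 449.5234
M1: Pc = R·M1+t = (+0.00822, +0.11779, +0.83494); u = 881.2·(+0.00822)/0.83494 + 338.3 = 346.9709, v = 894.2·(+0.11779)/0.83494 + 247.8 = 373.9467
M2: Pc = R·M2+t = (-0.04735, -0.01936, +0.91658); u = 881.2·(-0.04735)/0.91658 + 338.3 = 292.7818, v = 894.2·(-0.01936)/0.91658 + 247.8 = 228.9114
M3: Pc = R·M3+t = (-0.19482, +0.05781, +0.94586); u = 881.2·(-0.19482)/0.94586 + 338.3 = 156.8022, v = 894.2·(+0.05781)/0.94586 + 247.8 = 302.4557

c0=(196.31, 449.52) c1=(346.97, 373.95) c2=(292.78, 228.91) c3=(156.80, 302.46)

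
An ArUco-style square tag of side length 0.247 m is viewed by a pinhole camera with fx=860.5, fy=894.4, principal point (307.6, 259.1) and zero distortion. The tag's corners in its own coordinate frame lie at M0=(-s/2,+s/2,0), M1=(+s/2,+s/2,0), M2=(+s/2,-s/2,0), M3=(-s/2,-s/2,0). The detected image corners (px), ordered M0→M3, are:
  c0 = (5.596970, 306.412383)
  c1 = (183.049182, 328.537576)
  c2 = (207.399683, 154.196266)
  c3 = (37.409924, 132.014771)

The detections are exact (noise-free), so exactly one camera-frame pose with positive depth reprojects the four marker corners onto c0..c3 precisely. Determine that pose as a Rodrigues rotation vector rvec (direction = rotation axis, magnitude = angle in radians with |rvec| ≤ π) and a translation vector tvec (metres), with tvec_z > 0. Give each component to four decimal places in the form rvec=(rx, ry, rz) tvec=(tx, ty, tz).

rvec=(-0.2077, -0.0407, 0.1186) tvec=(-0.2823, -0.0418, 1.2224)

Intrinsics K: fx=860.5, fy=894.4, cx=307.6, cy=259.1
Marker side s = 0.247 m; corners in marker frame (Z=0):
  M0 = (-0.1235, +0.1235, 0)
  M1 = (+0.1235, +0.1235, 0)
  M2 = (+0.1235, -0.1235, 0)
  M3 = (-0.1235, -0.1235, 0)
Detected image corners:
  c0 = (5.596970, 306.412383) px
  c1 = (183.049182, 328.537576) px
  c2 = (207.399683, 154.196266) px
  c3 = (37.409924, 132.014771) px
Planar DLT: solve 8×8 A·h = b for H (H[2,2]=1):
  H  [+705.49125 -132.09264 +108.90508]
  H  [+94.97299 +666.75207 +228.48895]
  H  [+0.02293 -0.17021 +1.00000]
B = K⁻¹H; ‖b₁‖=0.818067, ‖b₂‖=0.818067; λ = 2/(‖b₁‖+‖b₂‖) = 1.222393, sign → tz>0 ⇒ λ=+1.222393
r₁ = λ·B[:,0] = (+0.99217,+0.12168,+0.02803); r₂ = λ·B[:,1] = (-0.11327,+0.97154,-0.20806)
r₃ = r₁×r₂ = (-0.05255,+0.20326,+0.97771); SVD([r₁ r₂ r₃]) → R = UVᵀ:
  R  [+0.99217 -0.11327 -0.05255]
  R  [+0.12168 +0.97154 +0.20326]
  R  [+0.02803 -0.20806 +0.97771]
t = (-0.28226, -0.04184, +1.22239) m
tr R = 2.941423; θ = arccos((tr R − 1)/2) = 0.242621 rad = 13.901°
axis k = ((R−Rᵀ)₃₂, (R−Rᵀ)₁₃, (R−Rᵀ)₂₁) / (2 sinθ) = (-0.856022, -0.167706, +0.488980)
rvec = θ·k = (-0.207689, -0.040689, +0.118637)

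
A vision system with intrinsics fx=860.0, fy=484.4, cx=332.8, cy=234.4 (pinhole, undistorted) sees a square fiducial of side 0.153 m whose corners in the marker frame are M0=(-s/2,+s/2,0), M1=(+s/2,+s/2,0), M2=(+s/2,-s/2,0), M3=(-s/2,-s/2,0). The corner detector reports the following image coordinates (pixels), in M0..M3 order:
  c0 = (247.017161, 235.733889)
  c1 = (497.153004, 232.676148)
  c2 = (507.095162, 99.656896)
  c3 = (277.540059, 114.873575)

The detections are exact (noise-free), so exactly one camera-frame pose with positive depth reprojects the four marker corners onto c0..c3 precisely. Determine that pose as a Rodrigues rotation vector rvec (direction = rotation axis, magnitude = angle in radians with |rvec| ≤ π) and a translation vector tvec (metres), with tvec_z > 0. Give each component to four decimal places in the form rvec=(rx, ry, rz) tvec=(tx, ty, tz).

rvec=(-0.3462, 0.3600, 0.0423) tvec=(0.0267, -0.0721, 0.5255)

Intrinsics K: fx=860.0, fy=484.4, cx=332.8, cy=234.4
Marker side s = 0.153 m; corners in marker frame (Z=0):
  M0 = (-0.0765, +0.0765, 0)
  M1 = (+0.0765, +0.0765, 0)
  M2 = (+0.0765, -0.0765, 0)
  M3 = (-0.0765, -0.0765, 0)
Detected image corners:
  c0 = (247.017161, 235.733889) px
  c1 = (497.153004, 232.676148) px
  c2 = (507.095162, 99.656896) px
  c3 = (277.540059, 114.873575) px
Planar DLT: solve 8×8 A·h = b for H (H[2,2]=1):
  H  [+1308.17977 -371.65915 +376.52804]
  H  [-176.07275 +722.22203 +167.97171]
  H  [-0.67049 -0.61740 +1.00000]
B = K⁻¹H; ‖b₁‖=1.903056, ‖b₂‖=1.903056; λ = 2/(‖b₁‖+‖b₂‖) = 0.525471, sign → tz>0 ⇒ λ=+0.525471
r₁ = λ·B[:,0] = (+0.93565,-0.02051,-0.35232); r₂ = λ·B[:,1] = (-0.10154,+0.94045,-0.32442)
r₃ = r₁×r₂ = (+0.33799,+0.33933,+0.87785); SVD([r₁ r₂ r₃]) → R = UVᵀ:
  R  [+0.93565 -0.10154 +0.33799]
  R  [-0.02051 +0.94045 +0.33933]
  R  [-0.35232 -0.32442 +0.87785]
t = (+0.02672, -0.07206, +0.52547) m
tr R = 2.753948; θ = arccos((tr R − 1)/2) = 0.501268 rad = 28.721°
axis k = ((R−Rᵀ)₃₂, (R−Rᵀ)₁₃, (R−Rᵀ)₂₁) / (2 sinθ) = (-0.690633, +0.718274, +0.084311)
rvec = θ·k = (-0.346192, +0.360048, +0.042263)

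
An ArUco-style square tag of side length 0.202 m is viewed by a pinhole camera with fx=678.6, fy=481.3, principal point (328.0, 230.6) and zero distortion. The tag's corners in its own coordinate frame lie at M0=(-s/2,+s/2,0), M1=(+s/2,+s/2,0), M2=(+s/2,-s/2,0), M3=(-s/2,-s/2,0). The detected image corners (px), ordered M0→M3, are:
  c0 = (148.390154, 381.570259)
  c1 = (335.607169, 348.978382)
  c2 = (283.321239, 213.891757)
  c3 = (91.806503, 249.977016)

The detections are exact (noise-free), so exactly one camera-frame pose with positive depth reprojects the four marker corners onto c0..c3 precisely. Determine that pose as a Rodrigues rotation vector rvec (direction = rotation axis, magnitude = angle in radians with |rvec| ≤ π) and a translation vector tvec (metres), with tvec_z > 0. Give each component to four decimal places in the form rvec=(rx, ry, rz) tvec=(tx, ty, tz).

rvec=(0.1044, 0.0521, -0.2592) tvec=(-0.1158, 0.0992, 0.6910)

Intrinsics K: fx=678.6, fy=481.3, cx=328.0, cy=230.6
Marker side s = 0.202 m; corners in marker frame (Z=0):
  M0 = (-0.1010, +0.1010, 0)
  M1 = (+0.1010, +0.1010, 0)
  M2 = (+0.1010, -0.1010, 0)
  M3 = (-0.1010, -0.1010, 0)
Detected image corners:
  c0 = (148.390154, 381.570259) px
  c1 = (335.607169, 348.978382) px
  c2 = (283.321239, 213.891757) px
  c3 = (91.806503, 249.977016) px
Planar DLT: solve 8×8 A·h = b for H (H[2,2]=1):
  H  [+917.15453 +299.50377 +214.26707]
  H  [-197.88605 +701.61897 +299.70519]
  H  [-0.09382 +0.13932 +1.00000]
B = K⁻¹H; ‖b₁‖=1.447134, ‖b₂‖=1.447134; λ = 2/(‖b₁‖+‖b₂‖) = 0.691021, sign → tz>0 ⇒ λ=+0.691021
r₁ = λ·B[:,0] = (+0.96528,-0.25305,-0.06483); r₂ = λ·B[:,1] = (+0.25845,+0.96121,+0.09627)
r₃ = r₁×r₂ = (+0.03795,-0.10969,+0.99324); SVD([r₁ r₂ r₃]) → R = UVᵀ:
  R  [+0.96528 +0.25845 +0.03795]
  R  [-0.25305 +0.96121 -0.10969]
  R  [-0.06483 +0.09627 +0.99324]
t = (-0.11581, +0.09922, +0.69102) m
tr R = 2.919734; θ = arccos((tr R − 1)/2) = 0.284268 rad = 16.287°
axis k = ((R−Rᵀ)₃₂, (R−Rᵀ)₁₃, (R−Rᵀ)₂₁) / (2 sinθ) = (+0.367193, +0.183247, -0.911916)
rvec = θ·k = (+0.104381, +0.052091, -0.259229)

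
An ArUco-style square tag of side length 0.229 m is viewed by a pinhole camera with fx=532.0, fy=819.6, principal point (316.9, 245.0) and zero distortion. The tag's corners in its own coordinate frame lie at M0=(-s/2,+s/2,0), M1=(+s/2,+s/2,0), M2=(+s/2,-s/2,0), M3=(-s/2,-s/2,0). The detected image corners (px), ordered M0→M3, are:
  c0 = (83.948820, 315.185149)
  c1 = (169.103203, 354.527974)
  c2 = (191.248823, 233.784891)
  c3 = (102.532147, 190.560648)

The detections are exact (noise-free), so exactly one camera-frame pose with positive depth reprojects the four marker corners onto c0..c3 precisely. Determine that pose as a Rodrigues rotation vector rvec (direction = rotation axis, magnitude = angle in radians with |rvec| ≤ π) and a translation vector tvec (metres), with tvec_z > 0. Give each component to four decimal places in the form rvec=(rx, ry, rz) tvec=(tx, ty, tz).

Intrinsics K: fx=532.0, fy=819.6, cx=316.9, cy=245.0
Marker side s = 0.229 m; corners in marker frame (Z=0):
  M0 = (-0.1145, +0.1145, 0)
  M1 = (+0.1145, +0.1145, 0)
  M2 = (+0.1145, -0.1145, 0)
  M3 = (-0.1145, -0.1145, 0)
Detected image corners:
  c0 = (83.948820, 315.185149) px
  c1 = (169.103203, 354.527974) px
  c2 = (191.248823, 233.784891) px
  c3 = (102.532147, 190.560648) px
Planar DLT: solve 8×8 A·h = b for H (H[2,2]=1):
  H  [+389.33359 -62.21656 +136.83948]
  H  [+199.84825 +589.23744 +275.06107]
  H  [+0.07225 +0.19586 +1.00000]
B = K⁻¹H; ‖b₁‖=0.727356, ‖b₂‖=0.727356; λ = 2/(‖b₁‖+‖b₂‖) = 1.374842, sign → tz>0 ⇒ λ=+1.374842
r₁ = λ·B[:,0] = (+0.94698,+0.30554,+0.09933); r₂ = λ·B[:,1] = (-0.32119,+0.90793,+0.26928)
r₃ = r₁×r₂ = (-0.00791,-0.28690,+0.95793); SVD([r₁ r₂ r₃]) → R = UVᵀ:
  R  [+0.94698 -0.32119 -0.00791]
  R  [+0.30554 +0.90793 -0.28690]
  R  [+0.09933 +0.26928 +0.95793]
t = (-0.46533, +0.05043, +1.37484) m
tr R = 2.812836; θ = arccos((tr R − 1)/2) = 0.436072 rad = 24.985°
axis k = ((R−Rᵀ)₃₂, (R−Rᵀ)₁₃, (R−Rᵀ)₂₁) / (2 sinθ) = (+0.658384, -0.126944, +0.741901)
rvec = θ·k = (+0.287103, -0.055357, +0.323522)

rvec=(0.2871, -0.0554, 0.3235) tvec=(-0.4653, 0.0504, 1.3748)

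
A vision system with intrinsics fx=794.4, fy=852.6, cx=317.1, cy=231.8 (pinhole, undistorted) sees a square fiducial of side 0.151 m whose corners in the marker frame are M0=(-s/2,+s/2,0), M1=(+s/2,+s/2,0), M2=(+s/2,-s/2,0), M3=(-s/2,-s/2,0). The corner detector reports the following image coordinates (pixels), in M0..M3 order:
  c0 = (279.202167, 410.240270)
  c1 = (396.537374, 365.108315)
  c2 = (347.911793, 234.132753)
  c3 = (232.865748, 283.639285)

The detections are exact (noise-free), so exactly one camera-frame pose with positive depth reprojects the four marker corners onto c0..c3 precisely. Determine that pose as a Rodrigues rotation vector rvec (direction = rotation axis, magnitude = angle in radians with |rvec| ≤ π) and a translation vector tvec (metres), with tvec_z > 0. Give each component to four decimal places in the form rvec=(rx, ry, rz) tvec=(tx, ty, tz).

Intrinsics K: fx=794.4, fy=852.6, cx=317.1, cy=231.8
Marker side s = 0.151 m; corners in marker frame (Z=0):
  M0 = (-0.0755, +0.0755, 0)
  M1 = (+0.0755, +0.0755, 0)
  M2 = (+0.0755, -0.0755, 0)
  M3 = (-0.0755, -0.0755, 0)
Detected image corners:
  c0 = (279.202167, 410.240270) px
  c1 = (396.537374, 365.108315) px
  c2 = (347.911793, 234.132753) px
  c3 = (232.865748, 283.639285) px
Planar DLT: solve 8×8 A·h = b for H (H[2,2]=1):
  H  [+694.92373 +303.77887 +313.02851]
  H  [-390.11173 +841.80722 +323.54102]
  H  [-0.23726 -0.03352 +1.00000]
B = K⁻¹H; ‖b₁‖=1.072700, ‖b₂‖=1.072700; λ = 2/(‖b₁‖+‖b₂‖) = 0.932227, sign → tz>0 ⇒ λ=+0.932227
r₁ = λ·B[:,0] = (+0.90378,-0.36641,-0.22118); r₂ = λ·B[:,1] = (+0.36896,+0.92892,-0.03125)
r₃ = r₁×r₂ = (+0.21691,-0.05337,+0.97473); SVD([r₁ r₂ r₃]) → R = UVᵀ:
  R  [+0.90378 +0.36896 +0.21691]
  R  [-0.36641 +0.92892 -0.05337]
  R  [-0.22118 -0.03125 +0.97473]
t = (-0.00478, +0.10031, +0.93223) m
tr R = 2.807434; θ = arccos((tr R − 1)/2) = 0.442423 rad = 25.349°
axis k = ((R−Rᵀ)₃₂, (R−Rᵀ)₁₃, (R−Rᵀ)₂₁) / (2 sinθ) = (+0.025834, +0.511637, -0.858813)
rvec = θ·k = (+0.011429, +0.226360, -0.379959)

rvec=(0.0114, 0.2264, -0.3800) tvec=(-0.0048, 0.1003, 0.9322)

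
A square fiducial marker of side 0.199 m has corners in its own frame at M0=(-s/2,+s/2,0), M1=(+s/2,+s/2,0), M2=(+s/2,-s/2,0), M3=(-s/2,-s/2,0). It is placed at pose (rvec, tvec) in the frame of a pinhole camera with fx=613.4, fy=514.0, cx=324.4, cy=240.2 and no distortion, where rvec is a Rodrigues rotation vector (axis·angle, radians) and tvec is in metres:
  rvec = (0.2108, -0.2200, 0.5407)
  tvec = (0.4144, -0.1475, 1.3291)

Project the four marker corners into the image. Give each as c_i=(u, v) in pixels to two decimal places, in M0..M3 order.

c0=(454.19, 196.33) c1=(523.71, 234.18) c2=(576.01, 170.22) c3=(507.09, 128.98)

Intrinsics K: fx=613.4, fy=514.0, cx=324.4, cy=240.2
Marker side s = 0.199 m; corners in marker frame (Z=0):
  M0 = (-0.0995, +0.0995, 0)
  M1 = (+0.0995, +0.0995, 0)
  M2 = (+0.0995, -0.0995, 0)
  M3 = (-0.0995, -0.0995, 0)
rvec = (0.2108, -0.2200, 0.5407), |rvec| = θ = 0.62064 rad = 35.560°
Rodrigues: sinθ=0.58156, 1−cosθ=0.18649; R = I + sinθ·[k]× + (1−cosθ)·[k]×²:
    [+0.83502 -0.52910 -0.15096]
    [+0.48420 +0.83694 -0.25512]
    [+0.26133 +0.13993 +0.95505]
t = (0.4144, -0.1475, 1.3291) m
M0: Pc = R·M0+t = (+0.27867, -0.11240, +1.31702); u = 613.4·(+0.27867)/1.31702 + 324.4 = 454.1898, v = 514.0·(-0.11240)/1.31702 + 240.2 = 196.3323
M1: Pc = R·M1+t = (+0.44484, -0.01605, +1.36903); u = 613.4·(+0.44484)/1.36903 + 324.4 = 523.7127, v = 514.0·(-0.01605)/1.36903 + 240.2 = 234.1752
M2: Pc = R·M2+t = (+0.55013, -0.18260, +1.34118); u = 613.4·(+0.55013)/1.34118 + 324.4 = 576.0070, v = 514.0·(-0.18260)/1.34118 + 240.2 = 170.2203
M3: Pc = R·M3+t = (+0.38396, -0.27895, +1.28917); u = 613.4·(+0.38396)/1.28917 + 324.4 = 507.0920, v = 514.0·(-0.27895)/1.28917 + 240.2 = 128.9801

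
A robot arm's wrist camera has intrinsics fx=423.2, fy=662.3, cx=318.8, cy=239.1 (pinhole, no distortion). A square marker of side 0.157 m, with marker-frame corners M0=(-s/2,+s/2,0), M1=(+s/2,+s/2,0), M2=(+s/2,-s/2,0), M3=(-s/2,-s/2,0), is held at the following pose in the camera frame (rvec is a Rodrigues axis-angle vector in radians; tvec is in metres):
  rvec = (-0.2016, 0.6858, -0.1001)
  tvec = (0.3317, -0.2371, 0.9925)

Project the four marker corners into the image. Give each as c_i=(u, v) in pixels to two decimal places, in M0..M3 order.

c0=(431.73, 143.30) c1=(498.76, 115.56) c2=(490.61, 14.38) c3=(426.49, 50.50)

Intrinsics K: fx=423.2, fy=662.3, cx=318.8, cy=239.1
Marker side s = 0.157 m; corners in marker frame (Z=0):
  M0 = (-0.0785, +0.0785, 0)
  M1 = (+0.0785, +0.0785, 0)
  M2 = (+0.0785, -0.0785, 0)
  M3 = (-0.0785, -0.0785, 0)
rvec = (-0.2016, 0.6858, -0.1001), |rvec| = θ = 0.72179 rad = 41.356°
Rodrigues: sinθ=0.66073, 1−cosθ=0.24938; R = I + sinθ·[k]× + (1−cosθ)·[k]×²:
    [+0.77008 +0.02545 +0.63744]
    [-0.15781 +0.97575 +0.15169]
    [-0.61812 -0.21741 +0.75542]
t = (0.3317, -0.2371, 0.9925) m
M0: Pc = R·M0+t = (+0.27325, -0.14812, +1.02396); u = 423.2·(+0.27325)/1.02396 + 318.8 = 431.7327, v = 662.3·(-0.14812)/1.02396 + 239.1 = 143.2982
M1: Pc = R·M1+t = (+0.39415, -0.17289, +0.92691); u = 423.2·(+0.39415)/0.92691 + 318.8 = 498.7568, v = 662.3·(-0.17289)/0.92691 + 239.1 = 115.5647
M2: Pc = R·M2+t = (+0.39015, -0.32608, +0.96104); u = 423.2·(+0.39015)/0.96104 + 318.8 = 490.6057, v = 662.3·(-0.32608)/0.96104 + 239.1 = 14.3799
M3: Pc = R·M3+t = (+0.26925, -0.30131, +1.05809); u = 423.2·(+0.26925)/1.05809 + 318.8 = 426.4913, v = 662.3·(-0.30131)/1.05809 + 239.1 = 50.4992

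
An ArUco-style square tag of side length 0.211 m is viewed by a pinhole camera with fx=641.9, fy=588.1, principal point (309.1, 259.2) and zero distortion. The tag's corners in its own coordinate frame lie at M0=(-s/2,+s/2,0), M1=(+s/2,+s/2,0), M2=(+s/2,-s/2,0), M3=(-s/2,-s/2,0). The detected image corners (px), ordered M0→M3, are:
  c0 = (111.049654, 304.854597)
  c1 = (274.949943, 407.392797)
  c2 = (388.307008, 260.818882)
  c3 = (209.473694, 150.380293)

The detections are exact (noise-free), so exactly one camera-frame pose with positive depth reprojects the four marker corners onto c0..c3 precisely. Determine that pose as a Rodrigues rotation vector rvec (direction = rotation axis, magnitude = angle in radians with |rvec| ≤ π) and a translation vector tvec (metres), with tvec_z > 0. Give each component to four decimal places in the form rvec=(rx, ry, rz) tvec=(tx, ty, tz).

rvec=(0.2474, 0.0966, 0.5884) tvec=(-0.0669, 0.0274, 0.6543)

Intrinsics K: fx=641.9, fy=588.1, cx=309.1, cy=259.2
Marker side s = 0.211 m; corners in marker frame (Z=0):
  M0 = (-0.1055, +0.1055, 0)
  M1 = (+0.1055, +0.1055, 0)
  M2 = (+0.1055, -0.1055, 0)
  M3 = (-0.1055, -0.1055, 0)
Detected image corners:
  c0 = (111.049654, 304.854597) px
  c1 = (274.949943, 407.392797) px
  c2 = (388.307008, 260.818882) px
  c3 = (209.473694, 150.380293) px
Planar DLT: solve 8×8 A·h = b for H (H[2,2]=1):
  H  [+803.26197 -404.75718 +243.46939]
  H  [+495.41969 +824.19335 +283.82288]
  H  [-0.03021 +0.39432 +1.00000]
B = K⁻¹H; ‖b₁‖=1.528318, ‖b₂‖=1.528318; λ = 2/(‖b₁‖+‖b₂‖) = 0.654314, sign → tz>0 ⇒ λ=+0.654314
r₁ = λ·B[:,0] = (+0.82832,+0.55991,-0.01977); r₂ = λ·B[:,1] = (-0.53683,+0.80327,+0.25801)
r₃ = r₁×r₂ = (+0.16034,-0.20310,+0.96594); SVD([r₁ r₂ r₃]) → R = UVᵀ:
  R  [+0.82832 -0.53683 +0.16034]
  R  [+0.55991 +0.80327 -0.20310]
  R  [-0.01977 +0.25801 +0.96594]
t = (-0.06690, +0.02740, +0.65431) m
tr R = 2.597530; θ = arccos((tr R − 1)/2) = 0.645556 rad = 36.988°
axis k = ((R−Rᵀ)₃₂, (R−Rᵀ)₁₃, (R−Rᵀ)₂₁) / (2 sinθ) = (+0.383208, +0.149683, +0.911453)
rvec = θ·k = (+0.247383, +0.096629, +0.588394)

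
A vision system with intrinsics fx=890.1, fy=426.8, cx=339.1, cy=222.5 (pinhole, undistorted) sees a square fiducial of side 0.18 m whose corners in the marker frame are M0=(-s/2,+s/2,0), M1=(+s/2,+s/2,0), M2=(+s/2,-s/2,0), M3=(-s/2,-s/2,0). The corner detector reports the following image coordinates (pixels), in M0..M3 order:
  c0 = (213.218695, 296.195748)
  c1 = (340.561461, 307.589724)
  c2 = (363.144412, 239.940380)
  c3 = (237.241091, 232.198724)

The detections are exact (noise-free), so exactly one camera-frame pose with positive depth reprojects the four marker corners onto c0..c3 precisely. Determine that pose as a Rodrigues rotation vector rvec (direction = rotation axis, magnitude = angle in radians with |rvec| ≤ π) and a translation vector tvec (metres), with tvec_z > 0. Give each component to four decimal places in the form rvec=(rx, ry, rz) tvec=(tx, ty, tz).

rvec=(-0.1624, 0.3353, 0.1378) tvec=(-0.0678, 0.1249, 1.1591)

Intrinsics K: fx=890.1, fy=426.8, cx=339.1, cy=222.5
Marker side s = 0.18 m; corners in marker frame (Z=0):
  M0 = (-0.0900, +0.0900, 0)
  M1 = (+0.0900, +0.0900, 0)
  M2 = (+0.0900, -0.0900, 0)
  M3 = (-0.0900, -0.0900, 0)
Detected image corners:
  c0 = (213.218695, 296.195748) px
  c1 = (340.561461, 307.589724) px
  c2 = (363.144412, 239.940380) px
  c3 = (237.241091, 232.198724) px
Planar DLT: solve 8×8 A·h = b for H (H[2,2]=1):
  H  [+619.37064 -163.25468 +287.00408]
  H  [-25.30310 +334.01172 +268.50988]
  H  [-0.29129 -0.11676 +1.00000]
B = K⁻¹H; ‖b₁‖=0.862768, ‖b₂‖=0.862768; λ = 2/(‖b₁‖+‖b₂‖) = 1.159060, sign → tz>0 ⇒ λ=+1.159060
r₁ = λ·B[:,0] = (+0.93515,+0.10729,-0.33762); r₂ = λ·B[:,1] = (-0.16103,+0.97763,-0.13533)
r₃ = r₁×r₂ = (+0.31555,+0.18092,+0.93150); SVD([r₁ r₂ r₃]) → R = UVᵀ:
  R  [+0.93515 -0.16103 +0.31555]
  R  [+0.10729 +0.97763 +0.18092]
  R  [-0.33762 -0.13533 +0.93150]
t = (-0.06784, +0.12495, +1.15906) m
tr R = 2.844277; θ = arccos((tr R − 1)/2) = 0.397223 rad = 22.759°
axis k = ((R−Rᵀ)₃₂, (R−Rᵀ)₁₃, (R−Rᵀ)₂₁) / (2 sinθ) = (-0.408749, +0.844191, +0.346793)
rvec = θ·k = (-0.162365, +0.335333, +0.137754)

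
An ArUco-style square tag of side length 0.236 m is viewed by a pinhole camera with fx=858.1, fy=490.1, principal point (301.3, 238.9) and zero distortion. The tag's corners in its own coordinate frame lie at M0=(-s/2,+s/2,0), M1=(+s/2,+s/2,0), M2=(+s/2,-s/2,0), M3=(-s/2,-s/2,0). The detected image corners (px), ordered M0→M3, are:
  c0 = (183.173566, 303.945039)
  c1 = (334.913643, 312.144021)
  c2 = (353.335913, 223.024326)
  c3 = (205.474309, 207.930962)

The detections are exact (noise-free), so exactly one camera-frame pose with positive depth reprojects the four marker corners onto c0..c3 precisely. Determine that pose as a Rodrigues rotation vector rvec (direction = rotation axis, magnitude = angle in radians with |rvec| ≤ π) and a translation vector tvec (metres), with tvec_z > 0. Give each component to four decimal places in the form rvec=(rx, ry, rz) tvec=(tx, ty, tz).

Intrinsics K: fx=858.1, fy=490.1, cx=301.3, cy=238.9
Marker side s = 0.236 m; corners in marker frame (Z=0):
  M0 = (-0.1180, +0.1180, 0)
  M1 = (+0.1180, +0.1180, 0)
  M2 = (+0.1180, -0.1180, 0)
  M3 = (-0.1180, -0.1180, 0)
Detected image corners:
  c0 = (183.173566, 303.945039) px
  c1 = (334.913643, 312.144021) px
  c2 = (353.335913, 223.024326) px
  c3 = (205.474309, 207.930962) px
Planar DLT: solve 8×8 A·h = b for H (H[2,2]=1):
  H  [+721.87598 -103.64811 +272.16560]
  H  [+134.23472 +374.48005 +261.62487]
  H  [+0.32386 -0.06569 +1.00000]
B = K⁻¹H; ‖b₁‖=0.804769, ‖b₂‖=0.804769; λ = 2/(‖b₁‖+‖b₂‖) = 1.242593, sign → tz>0 ⇒ λ=+1.242593
r₁ = λ·B[:,0] = (+0.90403,+0.14418,+0.40242); r₂ = λ·B[:,1] = (-0.12143,+0.98924,-0.08162)
r₃ = r₁×r₂ = (-0.40986,+0.02492,+0.91181); SVD([r₁ r₂ r₃]) → R = UVᵀ:
  R  [+0.90403 -0.12143 -0.40986]
  R  [+0.14418 +0.98924 +0.02492]
  R  [+0.40242 -0.08162 +0.91181]
t = (-0.04219, +0.05762, +1.24259) m
tr R = 2.805076; θ = arccos((tr R − 1)/2) = 0.445169 rad = 25.506°
axis k = ((R−Rᵀ)₃₂, (R−Rᵀ)₁₃, (R−Rᵀ)₂₁) / (2 sinθ) = (-0.123714, -0.943176, +0.308406)
rvec = θ·k = (-0.055073, -0.419873, +0.137293)

rvec=(-0.0551, -0.4199, 0.1373) tvec=(-0.0422, 0.0576, 1.2426)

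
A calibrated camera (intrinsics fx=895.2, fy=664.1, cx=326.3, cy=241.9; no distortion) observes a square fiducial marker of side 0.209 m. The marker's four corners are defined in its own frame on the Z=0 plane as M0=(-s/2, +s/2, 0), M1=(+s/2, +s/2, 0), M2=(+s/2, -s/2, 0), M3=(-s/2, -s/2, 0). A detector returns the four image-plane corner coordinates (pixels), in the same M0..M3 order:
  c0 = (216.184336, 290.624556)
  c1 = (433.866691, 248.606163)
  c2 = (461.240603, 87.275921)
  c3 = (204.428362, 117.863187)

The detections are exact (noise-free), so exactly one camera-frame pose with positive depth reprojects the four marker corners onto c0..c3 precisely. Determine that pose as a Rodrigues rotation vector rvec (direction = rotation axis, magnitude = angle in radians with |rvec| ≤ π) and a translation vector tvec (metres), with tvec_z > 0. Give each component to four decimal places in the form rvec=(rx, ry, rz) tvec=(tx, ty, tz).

Intrinsics K: fx=895.2, fy=664.1, cx=326.3, cy=241.9
Marker side s = 0.209 m; corners in marker frame (Z=0):
  M0 = (-0.1045, +0.1045, 0)
  M1 = (+0.1045, +0.1045, 0)
  M2 = (+0.1045, -0.1045, 0)
  M3 = (-0.1045, -0.1045, 0)
Detected image corners:
  c0 = (216.184336, 290.624556) px
  c1 = (433.866691, 248.606163) px
  c2 = (461.240603, 87.275921) px
  c3 = (204.428362, 117.863187) px
Planar DLT: solve 8×8 A·h = b for H (H[2,2]=1):
  H  [+1292.56571 +222.73723 +334.83054]
  H  [-82.48566 +947.75952 +192.17147]
  H  [+0.50252 +0.80569 +1.00000]
B = K⁻¹H; ‖b₁‖=1.391522, ‖b₂‖=1.391522; λ = 2/(‖b₁‖+‖b₂‖) = 0.718637, sign → tz>0 ⇒ λ=+0.718637
r₁ = λ·B[:,0] = (+0.90600,-0.22080,+0.36113); r₂ = λ·B[:,1] = (-0.03224,+0.81469,+0.57900)
r₃ = r₁×r₂ = (-0.42205,-0.53622,+0.73099); SVD([r₁ r₂ r₃]) → R = UVᵀ:
  R  [+0.90600 -0.03224 -0.42205]
  R  [-0.22080 +0.81469 -0.53622]
  R  [+0.36113 +0.57900 +0.73099]
t = (+0.00685, -0.05381, +0.71864) m
tr R = 2.451677; θ = arccos((tr R − 1)/2) = 0.758544 rad = 43.461°
axis k = ((R−Rᵀ)₃₂, (R−Rᵀ)₁₃, (R−Rᵀ)₂₁) / (2 sinθ) = (+0.810637, -0.569282, -0.137063)
rvec = θ·k = (+0.614904, -0.431825, -0.103968)

rvec=(0.6149, -0.4318, -0.1040) tvec=(0.0068, -0.0538, 0.7186)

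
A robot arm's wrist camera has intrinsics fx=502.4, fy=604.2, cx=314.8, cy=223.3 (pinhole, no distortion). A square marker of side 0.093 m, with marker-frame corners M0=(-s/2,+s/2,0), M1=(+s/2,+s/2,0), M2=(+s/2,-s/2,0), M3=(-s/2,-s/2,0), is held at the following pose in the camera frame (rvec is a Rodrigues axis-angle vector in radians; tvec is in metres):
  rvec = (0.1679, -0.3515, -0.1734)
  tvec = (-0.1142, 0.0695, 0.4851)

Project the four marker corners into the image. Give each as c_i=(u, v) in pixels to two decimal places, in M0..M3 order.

c0=(156.69, 379.55) c1=(250.92, 348.46) c2=(235.36, 241.95) c3=(136.43, 267.22)

Intrinsics K: fx=502.4, fy=604.2, cx=314.8, cy=223.3
Marker side s = 0.093 m; corners in marker frame (Z=0):
  M0 = (-0.0465, +0.0465, 0)
  M1 = (+0.0465, +0.0465, 0)
  M2 = (+0.0465, -0.0465, 0)
  M3 = (-0.0465, -0.0465, 0)
rvec = (0.1679, -0.3515, -0.1734), |rvec| = θ = 0.42639 rad = 24.430°
Rodrigues: sinθ=0.41359, 1−cosθ=0.08954; R = I + sinθ·[k]× + (1−cosθ)·[k]×²:
    [+0.92435 +0.13913 -0.35528]
    [-0.19726 +0.97131 -0.13284]
    [+0.32661 +0.19287 +0.92527]
t = (-0.1142, 0.0695, 0.4851) m
M0: Pc = R·M0+t = (-0.15071, +0.12384, +0.47888); u = 502.4·(-0.15071)/0.47888 + 314.8 = 156.6857, v = 604.2·(+0.12384)/0.47888 + 223.3 = 379.5457
M1: Pc = R·M1+t = (-0.06475, +0.10549, +0.50926); u = 502.4·(-0.06475)/0.50926 + 314.8 = 250.9233, v = 604.2·(+0.10549)/0.50926 + 223.3 = 348.4613
M2: Pc = R·M2+t = (-0.07769, +0.01516, +0.49132); u = 502.4·(-0.07769)/0.49132 + 314.8 = 235.3604, v = 604.2·(+0.01516)/0.49132 + 223.3 = 241.9451
M3: Pc = R·M3+t = (-0.16365, +0.03351, +0.46094); u = 502.4·(-0.16365)/0.46094 + 314.8 = 136.4300, v = 604.2·(+0.03351)/0.46094 + 223.3 = 267.2200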